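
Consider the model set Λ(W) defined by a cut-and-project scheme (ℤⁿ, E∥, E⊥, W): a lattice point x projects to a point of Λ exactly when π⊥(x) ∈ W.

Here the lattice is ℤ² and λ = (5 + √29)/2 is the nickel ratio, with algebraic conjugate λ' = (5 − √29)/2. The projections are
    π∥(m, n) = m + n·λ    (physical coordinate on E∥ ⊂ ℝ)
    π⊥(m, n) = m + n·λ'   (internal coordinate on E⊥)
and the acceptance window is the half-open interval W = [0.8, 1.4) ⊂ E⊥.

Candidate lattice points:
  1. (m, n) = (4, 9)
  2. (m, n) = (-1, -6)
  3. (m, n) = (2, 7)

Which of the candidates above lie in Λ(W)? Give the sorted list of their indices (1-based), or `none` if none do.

none

Numerically λ ≈ 5.192582 and λ' = −1/λ ≈ -0.192582.
[1] lift (4,9): star map gives 2.266758; window check 0.8 ≤ 2.266758 < 1.4 is false → out
[2] lift (-1,-6): star map gives 0.155494; window check 0.8 ≤ 0.155494 < 1.4 is false → out
[3] lift (2,7): star map gives 0.651923; window check 0.8 ≤ 0.651923 < 1.4 is false → out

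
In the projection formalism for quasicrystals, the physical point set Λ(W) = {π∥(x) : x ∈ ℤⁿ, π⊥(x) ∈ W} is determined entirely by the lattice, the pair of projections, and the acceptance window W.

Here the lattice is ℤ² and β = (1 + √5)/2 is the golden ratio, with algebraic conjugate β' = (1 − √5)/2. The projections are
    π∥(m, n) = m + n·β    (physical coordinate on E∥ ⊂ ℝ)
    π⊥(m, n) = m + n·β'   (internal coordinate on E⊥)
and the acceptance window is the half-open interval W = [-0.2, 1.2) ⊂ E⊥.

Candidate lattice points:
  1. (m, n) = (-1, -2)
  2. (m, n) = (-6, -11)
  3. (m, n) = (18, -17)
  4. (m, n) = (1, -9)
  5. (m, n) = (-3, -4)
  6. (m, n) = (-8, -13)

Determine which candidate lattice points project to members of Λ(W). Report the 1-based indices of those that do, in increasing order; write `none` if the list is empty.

Numerically β ≈ 1.618034 and β' = −1/β ≈ -0.618034.
[1] lift (-1,-2): star map gives 0.236068; window check -0.2 ≤ 0.236068 < 1.2 is true → IN Λ
[2] lift (-6,-11): star map gives 0.798374; window check -0.2 ≤ 0.798374 < 1.2 is true → IN Λ
[3] lift (18,-17): star map gives 28.506578; window check -0.2 ≤ 28.506578 < 1.2 is false → out
[4] lift (1,-9): star map gives 6.562306; window check -0.2 ≤ 6.562306 < 1.2 is false → out
[5] lift (-3,-4): star map gives -0.527864; window check -0.2 ≤ -0.527864 < 1.2 is false → out
[6] lift (-8,-13): star map gives 0.034442; window check -0.2 ≤ 0.034442 < 1.2 is true → IN Λ

1, 2, 6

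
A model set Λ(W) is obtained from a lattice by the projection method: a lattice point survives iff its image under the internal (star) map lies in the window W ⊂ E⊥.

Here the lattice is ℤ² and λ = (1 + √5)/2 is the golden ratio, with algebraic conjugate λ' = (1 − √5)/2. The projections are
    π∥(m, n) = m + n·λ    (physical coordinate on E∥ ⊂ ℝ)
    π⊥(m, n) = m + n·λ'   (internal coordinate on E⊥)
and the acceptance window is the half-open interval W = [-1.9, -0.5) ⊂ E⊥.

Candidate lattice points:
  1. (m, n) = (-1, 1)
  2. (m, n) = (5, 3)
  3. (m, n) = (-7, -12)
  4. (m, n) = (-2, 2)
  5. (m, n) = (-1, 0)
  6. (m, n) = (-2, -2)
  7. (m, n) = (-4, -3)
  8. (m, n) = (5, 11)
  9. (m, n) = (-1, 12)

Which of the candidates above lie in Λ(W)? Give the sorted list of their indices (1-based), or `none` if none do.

Numerically λ ≈ 1.6180 and λ' = −1/λ ≈ -0.6180.
candidate 1: (m,n)=(-1,1) → π∥ = -1+1·λ ≈ 0.6180, π⊥ = -1+1·λ' ≈ -1.6180 ∈ [-1.9, -0.5) ⇒ IN Λ
candidate 2: (m,n)=(5,3) → π∥ = 5+3·λ ≈ 9.8541, π⊥ = 5+3·λ' ≈ 3.1459 ∉ [-1.9, -0.5) ⇒ out
candidate 3: (m,n)=(-7,-12) → π∥ = -7-12·λ ≈ -26.4164, π⊥ = -7-12·λ' ≈ 0.4164 ∉ [-1.9, -0.5) ⇒ out
candidate 4: (m,n)=(-2,2) → π∥ = -2+2·λ ≈ 1.2361, π⊥ = -2+2·λ' ≈ -3.2361 ∉ [-1.9, -0.5) ⇒ out
candidate 5: (m,n)=(-1,0) → π∥ = -1+0·λ ≈ -1.0000, π⊥ = -1+0·λ' ≈ -1.0000 ∈ [-1.9, -0.5) ⇒ IN Λ
candidate 6: (m,n)=(-2,-2) → π∥ = -2-2·λ ≈ -5.2361, π⊥ = -2-2·λ' ≈ -0.7639 ∈ [-1.9, -0.5) ⇒ IN Λ
candidate 7: (m,n)=(-4,-3) → π∥ = -4-3·λ ≈ -8.8541, π⊥ = -4-3·λ' ≈ -2.1459 ∉ [-1.9, -0.5) ⇒ out
candidate 8: (m,n)=(5,11) → π∥ = 5+11·λ ≈ 22.7984, π⊥ = 5+11·λ' ≈ -1.7984 ∈ [-1.9, -0.5) ⇒ IN Λ
candidate 9: (m,n)=(-1,12) → π∥ = -1+12·λ ≈ 18.4164, π⊥ = -1+12·λ' ≈ -8.4164 ∉ [-1.9, -0.5) ⇒ out

1, 5, 6, 8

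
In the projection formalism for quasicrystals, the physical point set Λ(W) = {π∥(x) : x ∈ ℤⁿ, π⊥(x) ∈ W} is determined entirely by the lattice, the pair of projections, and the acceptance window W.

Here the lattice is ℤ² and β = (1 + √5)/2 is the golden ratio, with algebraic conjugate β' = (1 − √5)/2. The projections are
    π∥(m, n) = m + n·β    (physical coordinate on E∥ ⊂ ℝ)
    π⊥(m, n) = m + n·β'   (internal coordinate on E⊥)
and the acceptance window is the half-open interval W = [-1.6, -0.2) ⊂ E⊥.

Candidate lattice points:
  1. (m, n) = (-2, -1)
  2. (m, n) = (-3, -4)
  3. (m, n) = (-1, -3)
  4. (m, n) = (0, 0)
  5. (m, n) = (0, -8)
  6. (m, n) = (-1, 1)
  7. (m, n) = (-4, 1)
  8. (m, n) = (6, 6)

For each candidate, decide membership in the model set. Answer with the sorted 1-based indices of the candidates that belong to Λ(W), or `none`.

Numerically β ≈ 1.61803 and β' = −1/β ≈ -0.61803.
candidate 1: (m,n)=(-2,-1) → π∥ = -2-1·β ≈ -3.61803, π⊥ = -2-1·β' ≈ -1.38197 ∈ [-1.6, -0.2) ⇒ IN Λ
candidate 2: (m,n)=(-3,-4) → π∥ = -3-4·β ≈ -9.47214, π⊥ = -3-4·β' ≈ -0.52786 ∈ [-1.6, -0.2) ⇒ IN Λ
candidate 3: (m,n)=(-1,-3) → π∥ = -1-3·β ≈ -5.85410, π⊥ = -1-3·β' ≈ 0.85410 ∉ [-1.6, -0.2) ⇒ out
candidate 4: (m,n)=(0,0) → π∥ = 0+0·β ≈ 0.00000, π⊥ = 0+0·β' ≈ 0.00000 ∉ [-1.6, -0.2) ⇒ out
candidate 5: (m,n)=(0,-8) → π∥ = 0-8·β ≈ -12.94427, π⊥ = 0-8·β' ≈ 4.94427 ∉ [-1.6, -0.2) ⇒ out
candidate 6: (m,n)=(-1,1) → π∥ = -1+1·β ≈ 0.61803, π⊥ = -1+1·β' ≈ -1.61803 ∉ [-1.6, -0.2) ⇒ out
candidate 7: (m,n)=(-4,1) → π∥ = -4+1·β ≈ -2.38197, π⊥ = -4+1·β' ≈ -4.61803 ∉ [-1.6, -0.2) ⇒ out
candidate 8: (m,n)=(6,6) → π∥ = 6+6·β ≈ 15.70820, π⊥ = 6+6·β' ≈ 2.29180 ∉ [-1.6, -0.2) ⇒ out

1, 2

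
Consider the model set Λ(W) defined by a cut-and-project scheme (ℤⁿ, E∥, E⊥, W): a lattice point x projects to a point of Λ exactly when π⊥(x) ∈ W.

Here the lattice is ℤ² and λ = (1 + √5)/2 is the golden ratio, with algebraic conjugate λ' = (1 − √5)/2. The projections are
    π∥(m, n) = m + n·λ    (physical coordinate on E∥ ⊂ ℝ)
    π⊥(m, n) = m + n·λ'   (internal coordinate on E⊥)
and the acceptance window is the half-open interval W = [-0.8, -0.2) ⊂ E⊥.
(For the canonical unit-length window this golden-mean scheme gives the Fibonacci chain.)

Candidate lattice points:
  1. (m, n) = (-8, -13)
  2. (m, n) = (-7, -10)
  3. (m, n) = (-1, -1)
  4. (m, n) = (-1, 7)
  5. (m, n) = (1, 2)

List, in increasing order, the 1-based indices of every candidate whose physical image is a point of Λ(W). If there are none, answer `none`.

3, 5

λ' = (1−√5)/2 ≈ -0.61803.
#1 (-8,-13): internal coord -8 + (-13)·λ' = +0.03444; +0.03444 ∉ [-0.8, -0.2) → out
#2 (-7,-10): internal coord -7 + (-10)·λ' = -0.81966; -0.81966 ∉ [-0.8, -0.2) → out
#3 (-1,-1): internal coord -1 + (-1)·λ' = -0.38197; -0.38197 ∈ [-0.8, -0.2) → IN Λ
#4 (-1,7): internal coord -1 + (7)·λ' = -5.32624; -5.32624 ∉ [-0.8, -0.2) → out
#5 (1,2): internal coord 1 + (2)·λ' = -0.23607; -0.23607 ∈ [-0.8, -0.2) → IN Λ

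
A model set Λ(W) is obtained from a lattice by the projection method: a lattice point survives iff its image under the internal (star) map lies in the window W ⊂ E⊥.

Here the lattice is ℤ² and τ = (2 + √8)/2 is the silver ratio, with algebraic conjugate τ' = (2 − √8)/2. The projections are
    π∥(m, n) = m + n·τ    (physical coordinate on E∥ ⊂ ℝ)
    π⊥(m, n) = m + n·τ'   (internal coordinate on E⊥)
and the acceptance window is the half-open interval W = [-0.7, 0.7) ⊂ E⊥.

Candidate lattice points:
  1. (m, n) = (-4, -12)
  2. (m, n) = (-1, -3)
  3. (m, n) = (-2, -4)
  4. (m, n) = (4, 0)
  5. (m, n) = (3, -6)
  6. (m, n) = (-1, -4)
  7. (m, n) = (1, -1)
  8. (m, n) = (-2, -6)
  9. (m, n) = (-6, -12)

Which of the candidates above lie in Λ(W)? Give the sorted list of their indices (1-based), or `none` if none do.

2, 3, 6, 8

τ' = (2−√8)/2 ≈ -0.414214.
[1] lift (-4,-12): star map gives 0.970563; window check -0.7 ≤ 0.970563 < 0.7 is false → out
[2] lift (-1,-3): star map gives 0.242641; window check -0.7 ≤ 0.242641 < 0.7 is true → IN Λ
[3] lift (-2,-4): star map gives -0.343146; window check -0.7 ≤ -0.343146 < 0.7 is true → IN Λ
[4] lift (4,0): star map gives 4.000000; window check -0.7 ≤ 4.000000 < 0.7 is false → out
[5] lift (3,-6): star map gives 5.485281; window check -0.7 ≤ 5.485281 < 0.7 is false → out
[6] lift (-1,-4): star map gives 0.656854; window check -0.7 ≤ 0.656854 < 0.7 is true → IN Λ
[7] lift (1,-1): star map gives 1.414214; window check -0.7 ≤ 1.414214 < 0.7 is false → out
[8] lift (-2,-6): star map gives 0.485281; window check -0.7 ≤ 0.485281 < 0.7 is true → IN Λ
[9] lift (-6,-12): star map gives -1.029437; window check -0.7 ≤ -1.029437 < 0.7 is false → out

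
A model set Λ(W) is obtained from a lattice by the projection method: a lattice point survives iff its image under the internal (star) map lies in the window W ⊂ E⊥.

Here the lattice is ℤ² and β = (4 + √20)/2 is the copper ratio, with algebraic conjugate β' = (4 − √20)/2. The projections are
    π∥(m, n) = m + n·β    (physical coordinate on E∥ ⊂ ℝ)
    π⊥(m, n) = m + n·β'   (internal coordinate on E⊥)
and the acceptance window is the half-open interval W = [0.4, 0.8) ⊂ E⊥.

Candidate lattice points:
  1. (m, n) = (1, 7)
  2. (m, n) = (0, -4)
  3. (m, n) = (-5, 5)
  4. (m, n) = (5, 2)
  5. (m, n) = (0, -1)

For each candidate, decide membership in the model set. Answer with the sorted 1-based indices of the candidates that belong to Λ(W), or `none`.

none

Compute β' = (4−√20)/2 = -0.23607, so π⊥(m,n) = m -0.23607·n.
[1] lift (1,7): star map gives -0.65248; window check 0.4 ≤ -0.65248 < 0.8 is false → out
[2] lift (0,-4): star map gives 0.94427; window check 0.4 ≤ 0.94427 < 0.8 is false → out
[3] lift (-5,5): star map gives -6.18034; window check 0.4 ≤ -6.18034 < 0.8 is false → out
[4] lift (5,2): star map gives 4.52786; window check 0.4 ≤ 4.52786 < 0.8 is false → out
[5] lift (0,-1): star map gives 0.23607; window check 0.4 ≤ 0.23607 < 0.8 is false → out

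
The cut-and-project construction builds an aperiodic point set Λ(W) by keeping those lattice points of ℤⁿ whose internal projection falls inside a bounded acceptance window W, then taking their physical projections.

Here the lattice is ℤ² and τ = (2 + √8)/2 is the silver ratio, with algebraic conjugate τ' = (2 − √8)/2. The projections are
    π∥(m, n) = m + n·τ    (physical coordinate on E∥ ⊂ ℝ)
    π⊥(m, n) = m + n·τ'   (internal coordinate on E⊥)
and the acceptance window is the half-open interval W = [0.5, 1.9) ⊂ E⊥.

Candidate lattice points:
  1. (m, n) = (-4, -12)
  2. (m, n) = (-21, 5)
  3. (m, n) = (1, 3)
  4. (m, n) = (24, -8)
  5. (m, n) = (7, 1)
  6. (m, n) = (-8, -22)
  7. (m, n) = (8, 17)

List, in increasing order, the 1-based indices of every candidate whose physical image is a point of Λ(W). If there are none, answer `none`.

Numerically τ ≈ 2.41421 and τ' = −1/τ ≈ -0.41421.
#1 (-4,-12): internal coord -4 + (-12)·τ' = +0.97056; +0.97056 ∈ [0.5, 1.9) → IN Λ
#2 (-21,5): internal coord -21 + (5)·τ' = -23.07107; -23.07107 ∉ [0.5, 1.9) → out
#3 (1,3): internal coord 1 + (3)·τ' = -0.24264; -0.24264 ∉ [0.5, 1.9) → out
#4 (24,-8): internal coord 24 + (-8)·τ' = +27.31371; +27.31371 ∉ [0.5, 1.9) → out
#5 (7,1): internal coord 7 + (1)·τ' = +6.58579; +6.58579 ∉ [0.5, 1.9) → out
#6 (-8,-22): internal coord -8 + (-22)·τ' = +1.11270; +1.11270 ∈ [0.5, 1.9) → IN Λ
#7 (8,17): internal coord 8 + (17)·τ' = +0.95837; +0.95837 ∈ [0.5, 1.9) → IN Λ

1, 6, 7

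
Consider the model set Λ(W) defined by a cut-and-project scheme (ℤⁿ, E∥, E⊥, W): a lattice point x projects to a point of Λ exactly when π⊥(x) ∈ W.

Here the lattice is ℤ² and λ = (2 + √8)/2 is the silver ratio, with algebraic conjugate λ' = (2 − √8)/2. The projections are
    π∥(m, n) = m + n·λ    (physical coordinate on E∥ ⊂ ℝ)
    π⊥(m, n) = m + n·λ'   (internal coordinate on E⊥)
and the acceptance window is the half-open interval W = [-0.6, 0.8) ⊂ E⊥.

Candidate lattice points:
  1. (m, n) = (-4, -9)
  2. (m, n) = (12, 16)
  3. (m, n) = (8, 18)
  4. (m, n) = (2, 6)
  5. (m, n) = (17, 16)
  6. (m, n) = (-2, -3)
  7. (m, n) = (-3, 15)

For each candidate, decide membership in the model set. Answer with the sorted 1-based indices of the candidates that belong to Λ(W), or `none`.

λ' = (2−√8)/2 ≈ -0.414214.
#1 (-4,-9): internal coord -4 + (-9)·λ' = -0.272078; -0.272078 ∈ [-0.6, 0.8) → IN Λ
#2 (12,16): internal coord 12 + (16)·λ' = +5.372583; +5.372583 ∉ [-0.6, 0.8) → out
#3 (8,18): internal coord 8 + (18)·λ' = +0.544156; +0.544156 ∈ [-0.6, 0.8) → IN Λ
#4 (2,6): internal coord 2 + (6)·λ' = -0.485281; -0.485281 ∈ [-0.6, 0.8) → IN Λ
#5 (17,16): internal coord 17 + (16)·λ' = +10.372583; +10.372583 ∉ [-0.6, 0.8) → out
#6 (-2,-3): internal coord -2 + (-3)·λ' = -0.757359; -0.757359 ∉ [-0.6, 0.8) → out
#7 (-3,15): internal coord -3 + (15)·λ' = -9.213203; -9.213203 ∉ [-0.6, 0.8) → out

1, 3, 4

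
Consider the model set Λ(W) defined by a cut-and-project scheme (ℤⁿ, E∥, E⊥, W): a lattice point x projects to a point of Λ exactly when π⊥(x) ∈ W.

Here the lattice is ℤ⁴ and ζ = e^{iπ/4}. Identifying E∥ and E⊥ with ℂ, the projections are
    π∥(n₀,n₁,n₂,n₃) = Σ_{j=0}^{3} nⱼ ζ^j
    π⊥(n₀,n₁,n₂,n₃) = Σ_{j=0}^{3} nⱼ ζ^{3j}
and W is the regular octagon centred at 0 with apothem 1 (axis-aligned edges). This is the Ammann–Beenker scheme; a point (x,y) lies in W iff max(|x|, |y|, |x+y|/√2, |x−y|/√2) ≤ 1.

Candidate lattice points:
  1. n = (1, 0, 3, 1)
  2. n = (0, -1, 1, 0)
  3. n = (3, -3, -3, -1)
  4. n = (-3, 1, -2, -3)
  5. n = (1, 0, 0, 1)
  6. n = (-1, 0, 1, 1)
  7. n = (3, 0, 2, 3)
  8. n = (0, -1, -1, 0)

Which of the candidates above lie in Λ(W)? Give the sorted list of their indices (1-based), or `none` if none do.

π⊥(n) = n₀ + n₁ζ³ + n₂ζ⁶ + n₃ζ⁹ where ζ = e^{iπ/4}.
candidate 1: n = (1, 0, 3, 1) → π⊥ ≈ (+1.70711, -2.29289); max(|x|,|y|,|x±y|/√2) = 2.82843 > 1 ⇒ ∉ W
candidate 2: n = (0, -1, 1, 0) → π⊥ ≈ (+0.70711, -1.70711); max(|x|,|y|,|x±y|/√2) = 1.70711 > 1 ⇒ ∉ W
candidate 3: n = (3, -3, -3, -1) → π⊥ ≈ (+4.41421, +0.17157); max(|x|,|y|,|x±y|/√2) = 4.41421 > 1 ⇒ ∉ W
candidate 4: n = (-3, 1, -2, -3) → π⊥ ≈ (-5.82843, +0.58579); max(|x|,|y|,|x±y|/√2) = 5.82843 > 1 ⇒ ∉ W
candidate 5: n = (1, 0, 0, 1) → π⊥ ≈ (+1.70711, +0.70711); max(|x|,|y|,|x±y|/√2) = 1.70711 > 1 ⇒ ∉ W
candidate 6: n = (-1, 0, 1, 1) → π⊥ ≈ (-0.29289, -0.29289); max(|x|,|y|,|x±y|/√2) = 0.41421 ≤ 1 ⇒ ∈ W
candidate 7: n = (3, 0, 2, 3) → π⊥ ≈ (+5.12132, +0.12132); max(|x|,|y|,|x±y|/√2) = 5.12132 > 1 ⇒ ∉ W
candidate 8: n = (0, -1, -1, 0) → π⊥ ≈ (+0.70711, +0.29289); max(|x|,|y|,|x±y|/√2) = 0.70711 ≤ 1 ⇒ ∈ W

6, 8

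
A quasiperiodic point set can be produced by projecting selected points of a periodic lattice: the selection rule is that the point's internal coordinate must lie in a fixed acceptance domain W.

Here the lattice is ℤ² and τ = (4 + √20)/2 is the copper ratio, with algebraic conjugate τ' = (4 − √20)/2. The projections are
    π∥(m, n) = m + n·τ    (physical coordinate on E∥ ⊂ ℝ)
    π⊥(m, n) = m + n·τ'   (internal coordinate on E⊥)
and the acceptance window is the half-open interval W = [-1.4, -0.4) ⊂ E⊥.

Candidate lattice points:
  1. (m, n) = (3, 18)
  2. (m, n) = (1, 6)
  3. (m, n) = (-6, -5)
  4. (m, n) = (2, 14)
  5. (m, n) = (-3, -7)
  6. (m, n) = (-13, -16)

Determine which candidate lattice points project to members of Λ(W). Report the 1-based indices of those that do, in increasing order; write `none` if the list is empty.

1, 2, 4, 5

τ' = (4−√20)/2 ≈ -0.236068.
#1 (3,18): internal coord 3 + (18)·τ' = -1.249224; -1.249224 ∈ [-1.4, -0.4) → IN Λ
#2 (1,6): internal coord 1 + (6)·τ' = -0.416408; -0.416408 ∈ [-1.4, -0.4) → IN Λ
#3 (-6,-5): internal coord -6 + (-5)·τ' = -4.819660; -4.819660 ∉ [-1.4, -0.4) → out
#4 (2,14): internal coord 2 + (14)·τ' = -1.304952; -1.304952 ∈ [-1.4, -0.4) → IN Λ
#5 (-3,-7): internal coord -3 + (-7)·τ' = -1.347524; -1.347524 ∈ [-1.4, -0.4) → IN Λ
#6 (-13,-16): internal coord -13 + (-16)·τ' = -9.222912; -9.222912 ∉ [-1.4, -0.4) → out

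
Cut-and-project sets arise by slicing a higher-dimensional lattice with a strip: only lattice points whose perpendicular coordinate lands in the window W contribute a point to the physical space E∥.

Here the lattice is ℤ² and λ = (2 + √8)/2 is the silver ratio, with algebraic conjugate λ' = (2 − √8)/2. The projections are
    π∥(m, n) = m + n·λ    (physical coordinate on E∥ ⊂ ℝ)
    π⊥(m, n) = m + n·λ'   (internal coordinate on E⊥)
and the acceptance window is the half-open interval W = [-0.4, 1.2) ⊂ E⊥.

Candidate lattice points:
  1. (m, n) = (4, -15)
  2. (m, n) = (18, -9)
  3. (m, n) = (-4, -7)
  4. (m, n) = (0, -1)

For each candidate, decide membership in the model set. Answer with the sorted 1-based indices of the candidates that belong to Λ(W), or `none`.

Numerically λ ≈ 2.414214 and λ' = −1/λ ≈ -0.414214.
[1] lift (4,-15): star map gives 10.213203; window check -0.4 ≤ 10.213203 < 1.2 is false → out
[2] lift (18,-9): star map gives 21.727922; window check -0.4 ≤ 21.727922 < 1.2 is false → out
[3] lift (-4,-7): star map gives -1.100505; window check -0.4 ≤ -1.100505 < 1.2 is false → out
[4] lift (0,-1): star map gives 0.414214; window check -0.4 ≤ 0.414214 < 1.2 is true → IN Λ

4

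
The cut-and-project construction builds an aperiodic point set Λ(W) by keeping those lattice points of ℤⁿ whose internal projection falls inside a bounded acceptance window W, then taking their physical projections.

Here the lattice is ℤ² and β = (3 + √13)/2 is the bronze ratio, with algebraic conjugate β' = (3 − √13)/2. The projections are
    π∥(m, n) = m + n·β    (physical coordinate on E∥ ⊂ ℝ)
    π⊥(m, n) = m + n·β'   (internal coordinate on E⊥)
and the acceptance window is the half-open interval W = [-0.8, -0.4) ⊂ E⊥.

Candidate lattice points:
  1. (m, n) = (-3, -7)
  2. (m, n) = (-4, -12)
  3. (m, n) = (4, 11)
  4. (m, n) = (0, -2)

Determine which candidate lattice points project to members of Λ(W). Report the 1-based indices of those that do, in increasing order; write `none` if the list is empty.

Numerically β ≈ 3.30278 and β' = −1/β ≈ -0.30278.
candidate 1: (m,n)=(-3,-7) → π∥ = -3-7·β ≈ -26.11943, π⊥ = -3-7·β' ≈ -0.88057 ∉ [-0.8, -0.4) ⇒ out
candidate 2: (m,n)=(-4,-12) → π∥ = -4-12·β ≈ -43.63331, π⊥ = -4-12·β' ≈ -0.36669 ∉ [-0.8, -0.4) ⇒ out
candidate 3: (m,n)=(4,11) → π∥ = 4+11·β ≈ 40.33053, π⊥ = 4+11·β' ≈ 0.66947 ∉ [-0.8, -0.4) ⇒ out
candidate 4: (m,n)=(0,-2) → π∥ = 0-2·β ≈ -6.60555, π⊥ = 0-2·β' ≈ 0.60555 ∉ [-0.8, -0.4) ⇒ out

none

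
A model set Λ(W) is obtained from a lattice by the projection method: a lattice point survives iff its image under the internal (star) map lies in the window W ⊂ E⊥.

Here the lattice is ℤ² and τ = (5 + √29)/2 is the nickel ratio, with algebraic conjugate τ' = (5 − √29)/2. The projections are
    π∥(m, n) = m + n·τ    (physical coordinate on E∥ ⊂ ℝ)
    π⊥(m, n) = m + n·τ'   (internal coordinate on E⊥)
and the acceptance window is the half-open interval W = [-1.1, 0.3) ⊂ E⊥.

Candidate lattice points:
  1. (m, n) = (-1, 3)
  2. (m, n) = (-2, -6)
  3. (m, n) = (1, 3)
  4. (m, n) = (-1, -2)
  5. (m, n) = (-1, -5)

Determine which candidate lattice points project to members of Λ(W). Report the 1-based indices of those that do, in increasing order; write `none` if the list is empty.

2, 4, 5

Numerically τ ≈ 5.1926 and τ' = −1/τ ≈ -0.1926.
candidate 1: (m,n)=(-1,3) → π∥ = -1+3·τ ≈ 14.5777, π⊥ = -1+3·τ' ≈ -1.5777 ∉ [-1.1, 0.3) ⇒ out
candidate 2: (m,n)=(-2,-6) → π∥ = -2-6·τ ≈ -33.1555, π⊥ = -2-6·τ' ≈ -0.8445 ∈ [-1.1, 0.3) ⇒ IN Λ
candidate 3: (m,n)=(1,3) → π∥ = 1+3·τ ≈ 16.5777, π⊥ = 1+3·τ' ≈ 0.4223 ∉ [-1.1, 0.3) ⇒ out
candidate 4: (m,n)=(-1,-2) → π∥ = -1-2·τ ≈ -11.3852, π⊥ = -1-2·τ' ≈ -0.6148 ∈ [-1.1, 0.3) ⇒ IN Λ
candidate 5: (m,n)=(-1,-5) → π∥ = -1-5·τ ≈ -26.9629, π⊥ = -1-5·τ' ≈ -0.0371 ∈ [-1.1, 0.3) ⇒ IN Λ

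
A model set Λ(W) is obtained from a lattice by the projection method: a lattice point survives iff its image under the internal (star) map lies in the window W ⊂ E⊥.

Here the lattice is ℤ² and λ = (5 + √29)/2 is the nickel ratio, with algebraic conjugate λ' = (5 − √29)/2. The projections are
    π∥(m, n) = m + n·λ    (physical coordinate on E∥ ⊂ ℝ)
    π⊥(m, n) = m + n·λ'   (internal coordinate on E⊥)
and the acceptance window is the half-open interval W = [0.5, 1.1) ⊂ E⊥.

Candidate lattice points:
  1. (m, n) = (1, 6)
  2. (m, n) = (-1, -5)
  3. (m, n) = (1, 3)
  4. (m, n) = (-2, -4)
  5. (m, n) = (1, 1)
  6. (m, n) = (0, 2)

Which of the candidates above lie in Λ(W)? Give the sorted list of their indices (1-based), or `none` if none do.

5

Numerically λ ≈ 5.19258 and λ' = −1/λ ≈ -0.19258.
[1] lift (1,6): star map gives -0.15549; window check 0.5 ≤ -0.15549 < 1.1 is false → out
[2] lift (-1,-5): star map gives -0.03709; window check 0.5 ≤ -0.03709 < 1.1 is false → out
[3] lift (1,3): star map gives 0.42225; window check 0.5 ≤ 0.42225 < 1.1 is false → out
[4] lift (-2,-4): star map gives -1.22967; window check 0.5 ≤ -1.22967 < 1.1 is false → out
[5] lift (1,1): star map gives 0.80742; window check 0.5 ≤ 0.80742 < 1.1 is true → IN Λ
[6] lift (0,2): star map gives -0.38516; window check 0.5 ≤ -0.38516 < 1.1 is false → out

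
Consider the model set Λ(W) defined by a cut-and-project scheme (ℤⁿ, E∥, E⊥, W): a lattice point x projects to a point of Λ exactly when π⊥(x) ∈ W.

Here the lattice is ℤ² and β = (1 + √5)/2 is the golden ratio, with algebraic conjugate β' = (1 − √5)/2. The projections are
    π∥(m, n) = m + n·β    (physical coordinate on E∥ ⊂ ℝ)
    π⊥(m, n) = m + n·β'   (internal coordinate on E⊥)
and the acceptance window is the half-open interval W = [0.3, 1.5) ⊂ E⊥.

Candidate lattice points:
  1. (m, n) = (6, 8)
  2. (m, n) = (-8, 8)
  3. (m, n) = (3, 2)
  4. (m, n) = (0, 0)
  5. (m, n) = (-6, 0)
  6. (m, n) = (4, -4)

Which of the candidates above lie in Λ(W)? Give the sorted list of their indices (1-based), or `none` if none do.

1

Numerically β ≈ 1.61803 and β' = −1/β ≈ -0.61803.
candidate 1: (m,n)=(6,8) → π∥ = 6+8·β ≈ 18.94427, π⊥ = 6+8·β' ≈ 1.05573 ∈ [0.3, 1.5) ⇒ IN Λ
candidate 2: (m,n)=(-8,8) → π∥ = -8+8·β ≈ 4.94427, π⊥ = -8+8·β' ≈ -12.94427 ∉ [0.3, 1.5) ⇒ out
candidate 3: (m,n)=(3,2) → π∥ = 3+2·β ≈ 6.23607, π⊥ = 3+2·β' ≈ 1.76393 ∉ [0.3, 1.5) ⇒ out
candidate 4: (m,n)=(0,0) → π∥ = 0+0·β ≈ 0.00000, π⊥ = 0+0·β' ≈ 0.00000 ∉ [0.3, 1.5) ⇒ out
candidate 5: (m,n)=(-6,0) → π∥ = -6+0·β ≈ -6.00000, π⊥ = -6+0·β' ≈ -6.00000 ∉ [0.3, 1.5) ⇒ out
candidate 6: (m,n)=(4,-4) → π∥ = 4-4·β ≈ -2.47214, π⊥ = 4-4·β' ≈ 6.47214 ∉ [0.3, 1.5) ⇒ out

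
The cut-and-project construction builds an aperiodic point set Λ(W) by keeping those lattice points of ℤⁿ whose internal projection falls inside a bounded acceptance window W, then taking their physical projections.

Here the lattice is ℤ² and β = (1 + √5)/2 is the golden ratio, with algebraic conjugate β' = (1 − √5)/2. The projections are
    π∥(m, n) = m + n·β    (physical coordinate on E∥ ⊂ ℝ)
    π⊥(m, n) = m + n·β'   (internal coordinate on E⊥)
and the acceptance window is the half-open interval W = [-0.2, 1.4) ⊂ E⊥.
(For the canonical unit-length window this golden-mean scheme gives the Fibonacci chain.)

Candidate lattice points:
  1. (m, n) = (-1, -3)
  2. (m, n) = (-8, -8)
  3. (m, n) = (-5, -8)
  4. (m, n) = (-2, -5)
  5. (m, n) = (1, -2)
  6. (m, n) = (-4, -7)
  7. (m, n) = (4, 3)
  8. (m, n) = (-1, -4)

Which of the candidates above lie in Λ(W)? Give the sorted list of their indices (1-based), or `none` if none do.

1, 3, 4, 6

Compute β' = (1−√5)/2 = -0.618034, so π⊥(m,n) = m -0.618034·n.
#1 (-1,-3): internal coord -1 + (-3)·β' = +0.854102; +0.854102 ∈ [-0.2, 1.4) → IN Λ
#2 (-8,-8): internal coord -8 + (-8)·β' = -3.055728; -3.055728 ∉ [-0.2, 1.4) → out
#3 (-5,-8): internal coord -5 + (-8)·β' = -0.055728; -0.055728 ∈ [-0.2, 1.4) → IN Λ
#4 (-2,-5): internal coord -2 + (-5)·β' = +1.090170; +1.090170 ∈ [-0.2, 1.4) → IN Λ
#5 (1,-2): internal coord 1 + (-2)·β' = +2.236068; +2.236068 ∉ [-0.2, 1.4) → out
#6 (-4,-7): internal coord -4 + (-7)·β' = +0.326238; +0.326238 ∈ [-0.2, 1.4) → IN Λ
#7 (4,3): internal coord 4 + (3)·β' = +2.145898; +2.145898 ∉ [-0.2, 1.4) → out
#8 (-1,-4): internal coord -1 + (-4)·β' = +1.472136; +1.472136 ∉ [-0.2, 1.4) → out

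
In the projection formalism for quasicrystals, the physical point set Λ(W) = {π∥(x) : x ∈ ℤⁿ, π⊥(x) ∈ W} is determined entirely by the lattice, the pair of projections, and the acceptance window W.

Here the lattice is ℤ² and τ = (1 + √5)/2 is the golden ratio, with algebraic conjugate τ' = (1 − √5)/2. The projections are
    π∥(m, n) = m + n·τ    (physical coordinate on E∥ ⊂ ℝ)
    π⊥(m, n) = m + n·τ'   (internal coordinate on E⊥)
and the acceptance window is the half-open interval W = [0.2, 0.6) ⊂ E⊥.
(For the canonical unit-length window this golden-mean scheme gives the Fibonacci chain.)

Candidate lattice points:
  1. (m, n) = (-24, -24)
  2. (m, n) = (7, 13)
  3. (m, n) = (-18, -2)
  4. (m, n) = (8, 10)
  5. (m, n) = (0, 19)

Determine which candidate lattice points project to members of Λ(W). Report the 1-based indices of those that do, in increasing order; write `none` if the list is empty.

Compute τ' = (1−√5)/2 = -0.6180, so π⊥(m,n) = m -0.6180·n.
candidate 1: (m,n)=(-24,-24) → π∥ = -24-24·τ ≈ -62.8328, π⊥ = -24-24·τ' ≈ -9.1672 ∉ [0.2, 0.6) ⇒ out
candidate 2: (m,n)=(7,13) → π∥ = 7+13·τ ≈ 28.0344, π⊥ = 7+13·τ' ≈ -1.0344 ∉ [0.2, 0.6) ⇒ out
candidate 3: (m,n)=(-18,-2) → π∥ = -18-2·τ ≈ -21.2361, π⊥ = -18-2·τ' ≈ -16.7639 ∉ [0.2, 0.6) ⇒ out
candidate 4: (m,n)=(8,10) → π∥ = 8+10·τ ≈ 24.1803, π⊥ = 8+10·τ' ≈ 1.8197 ∉ [0.2, 0.6) ⇒ out
candidate 5: (m,n)=(0,19) → π∥ = 0+19·τ ≈ 30.7426, π⊥ = 0+19·τ' ≈ -11.7426 ∉ [0.2, 0.6) ⇒ out

none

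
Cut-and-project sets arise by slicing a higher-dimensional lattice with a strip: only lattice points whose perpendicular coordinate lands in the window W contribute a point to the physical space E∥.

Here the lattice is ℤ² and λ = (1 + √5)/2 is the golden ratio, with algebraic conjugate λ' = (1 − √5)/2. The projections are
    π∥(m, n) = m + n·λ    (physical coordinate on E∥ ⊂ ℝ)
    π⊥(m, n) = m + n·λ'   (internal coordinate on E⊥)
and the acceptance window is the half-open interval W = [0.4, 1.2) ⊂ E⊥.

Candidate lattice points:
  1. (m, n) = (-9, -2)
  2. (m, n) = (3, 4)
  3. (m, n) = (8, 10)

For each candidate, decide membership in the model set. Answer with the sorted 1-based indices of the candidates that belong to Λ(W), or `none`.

2

λ' = (1−√5)/2 ≈ -0.618034.
#1 (-9,-2): internal coord -9 + (-2)·λ' = -7.763932; -7.763932 ∉ [0.4, 1.2) → out
#2 (3,4): internal coord 3 + (4)·λ' = +0.527864; +0.527864 ∈ [0.4, 1.2) → IN Λ
#3 (8,10): internal coord 8 + (10)·λ' = +1.819660; +1.819660 ∉ [0.4, 1.2) → out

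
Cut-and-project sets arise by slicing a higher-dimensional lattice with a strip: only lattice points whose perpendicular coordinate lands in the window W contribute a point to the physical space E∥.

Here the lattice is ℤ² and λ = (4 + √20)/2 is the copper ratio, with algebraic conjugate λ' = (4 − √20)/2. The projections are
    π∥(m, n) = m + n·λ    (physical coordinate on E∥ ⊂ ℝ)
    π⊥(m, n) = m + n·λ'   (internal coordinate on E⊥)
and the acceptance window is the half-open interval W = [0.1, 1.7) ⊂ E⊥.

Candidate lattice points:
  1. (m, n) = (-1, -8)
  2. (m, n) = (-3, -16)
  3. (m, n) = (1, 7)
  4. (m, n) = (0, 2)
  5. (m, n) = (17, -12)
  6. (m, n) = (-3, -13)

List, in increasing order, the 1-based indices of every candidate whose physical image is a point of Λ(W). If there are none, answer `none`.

λ' = (4−√20)/2 ≈ -0.23607.
[1] lift (-1,-8): star map gives 0.88854; window check 0.1 ≤ 0.88854 < 1.7 is true → IN Λ
[2] lift (-3,-16): star map gives 0.77709; window check 0.1 ≤ 0.77709 < 1.7 is true → IN Λ
[3] lift (1,7): star map gives -0.65248; window check 0.1 ≤ -0.65248 < 1.7 is false → out
[4] lift (0,2): star map gives -0.47214; window check 0.1 ≤ -0.47214 < 1.7 is false → out
[5] lift (17,-12): star map gives 19.83282; window check 0.1 ≤ 19.83282 < 1.7 is false → out
[6] lift (-3,-13): star map gives 0.06888; window check 0.1 ≤ 0.06888 < 1.7 is false → out

1, 2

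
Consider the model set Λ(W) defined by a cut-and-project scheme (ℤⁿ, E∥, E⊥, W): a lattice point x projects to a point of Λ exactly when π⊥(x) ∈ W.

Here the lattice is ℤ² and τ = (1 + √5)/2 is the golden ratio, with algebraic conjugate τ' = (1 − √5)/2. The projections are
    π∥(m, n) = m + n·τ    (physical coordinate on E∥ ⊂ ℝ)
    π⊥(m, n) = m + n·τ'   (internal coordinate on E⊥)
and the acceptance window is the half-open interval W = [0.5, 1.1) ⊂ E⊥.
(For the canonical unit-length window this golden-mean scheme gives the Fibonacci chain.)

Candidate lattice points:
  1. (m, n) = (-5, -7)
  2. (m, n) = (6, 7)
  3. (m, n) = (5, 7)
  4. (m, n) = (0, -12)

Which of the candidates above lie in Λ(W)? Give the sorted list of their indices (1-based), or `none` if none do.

3

τ' = (1−√5)/2 ≈ -0.6180.
candidate 1: (m,n)=(-5,-7) → π∥ = -5-7·τ ≈ -16.3262, π⊥ = -5-7·τ' ≈ -0.6738 ∉ [0.5, 1.1) ⇒ out
candidate 2: (m,n)=(6,7) → π∥ = 6+7·τ ≈ 17.3262, π⊥ = 6+7·τ' ≈ 1.6738 ∉ [0.5, 1.1) ⇒ out
candidate 3: (m,n)=(5,7) → π∥ = 5+7·τ ≈ 16.3262, π⊥ = 5+7·τ' ≈ 0.6738 ∈ [0.5, 1.1) ⇒ IN Λ
candidate 4: (m,n)=(0,-12) → π∥ = 0-12·τ ≈ -19.4164, π⊥ = 0-12·τ' ≈ 7.4164 ∉ [0.5, 1.1) ⇒ out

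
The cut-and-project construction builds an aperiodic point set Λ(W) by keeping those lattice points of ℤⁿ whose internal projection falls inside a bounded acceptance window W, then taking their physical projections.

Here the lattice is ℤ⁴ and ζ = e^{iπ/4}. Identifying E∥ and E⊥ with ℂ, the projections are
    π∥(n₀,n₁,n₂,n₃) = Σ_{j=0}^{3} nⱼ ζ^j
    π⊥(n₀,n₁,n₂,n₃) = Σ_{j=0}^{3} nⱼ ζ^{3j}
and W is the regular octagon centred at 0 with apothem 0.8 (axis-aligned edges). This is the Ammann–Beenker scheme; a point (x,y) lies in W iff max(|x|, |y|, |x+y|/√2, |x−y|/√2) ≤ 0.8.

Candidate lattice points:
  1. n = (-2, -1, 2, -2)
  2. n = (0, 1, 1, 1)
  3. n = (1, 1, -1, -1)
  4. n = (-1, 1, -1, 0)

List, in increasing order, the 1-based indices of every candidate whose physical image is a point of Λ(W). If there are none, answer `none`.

2

Internal map: ζ^{3j} for j=0..3 gives (1,0), (−√2/2,√2/2), (0,−1), (√2/2,√2/2).
#1 (-2, -1, 2, -2): internal (-2.707107, -4.121320); octagon support 4.828427 vs apothem 0.8 → ∉ W
#2 (0, 1, 1, 1): internal (0.000000, 0.414214); octagon support 0.414214 vs apothem 0.8 → ∈ W
#3 (1, 1, -1, -1): internal (-0.414214, 1.000000); octagon support 1.000000 vs apothem 0.8 → ∉ W
#4 (-1, 1, -1, 0): internal (-1.707107, 1.707107); octagon support 2.414214 vs apothem 0.8 → ∉ W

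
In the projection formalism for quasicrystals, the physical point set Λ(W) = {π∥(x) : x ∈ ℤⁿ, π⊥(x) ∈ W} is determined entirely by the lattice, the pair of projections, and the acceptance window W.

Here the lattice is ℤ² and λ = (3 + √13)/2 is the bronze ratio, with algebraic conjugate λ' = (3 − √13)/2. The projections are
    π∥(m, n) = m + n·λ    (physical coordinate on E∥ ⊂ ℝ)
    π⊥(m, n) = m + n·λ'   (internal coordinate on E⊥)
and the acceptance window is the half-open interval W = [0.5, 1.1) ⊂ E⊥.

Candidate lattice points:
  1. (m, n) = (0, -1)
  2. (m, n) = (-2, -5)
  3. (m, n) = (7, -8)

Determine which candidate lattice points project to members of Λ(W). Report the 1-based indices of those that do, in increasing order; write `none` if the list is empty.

none

λ' = (3−√13)/2 ≈ -0.30278.
#1 (0,-1): internal coord 0 + (-1)·λ' = +0.30278; +0.30278 ∉ [0.5, 1.1) → out
#2 (-2,-5): internal coord -2 + (-5)·λ' = -0.48612; -0.48612 ∉ [0.5, 1.1) → out
#3 (7,-8): internal coord 7 + (-8)·λ' = +9.42221; +9.42221 ∉ [0.5, 1.1) → out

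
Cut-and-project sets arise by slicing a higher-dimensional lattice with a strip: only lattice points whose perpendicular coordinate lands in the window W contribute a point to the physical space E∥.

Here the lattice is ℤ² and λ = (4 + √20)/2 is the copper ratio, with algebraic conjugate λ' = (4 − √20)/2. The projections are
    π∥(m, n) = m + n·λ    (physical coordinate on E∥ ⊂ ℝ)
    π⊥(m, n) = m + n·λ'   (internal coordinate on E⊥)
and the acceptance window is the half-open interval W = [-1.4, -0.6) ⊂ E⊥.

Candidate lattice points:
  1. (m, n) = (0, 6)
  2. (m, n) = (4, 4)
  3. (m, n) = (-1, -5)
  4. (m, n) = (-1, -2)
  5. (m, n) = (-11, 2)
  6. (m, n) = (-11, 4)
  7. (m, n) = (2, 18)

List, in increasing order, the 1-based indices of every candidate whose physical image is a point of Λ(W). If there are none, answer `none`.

Numerically λ ≈ 4.23607 and λ' = −1/λ ≈ -0.23607.
[1] lift (0,6): star map gives -1.41641; window check -1.4 ≤ -1.41641 < -0.6 is false → out
[2] lift (4,4): star map gives 3.05573; window check -1.4 ≤ 3.05573 < -0.6 is false → out
[3] lift (-1,-5): star map gives 0.18034; window check -1.4 ≤ 0.18034 < -0.6 is false → out
[4] lift (-1,-2): star map gives -0.52786; window check -1.4 ≤ -0.52786 < -0.6 is false → out
[5] lift (-11,2): star map gives -11.47214; window check -1.4 ≤ -11.47214 < -0.6 is false → out
[6] lift (-11,4): star map gives -11.94427; window check -1.4 ≤ -11.94427 < -0.6 is false → out
[7] lift (2,18): star map gives -2.24922; window check -1.4 ≤ -2.24922 < -0.6 is false → out

none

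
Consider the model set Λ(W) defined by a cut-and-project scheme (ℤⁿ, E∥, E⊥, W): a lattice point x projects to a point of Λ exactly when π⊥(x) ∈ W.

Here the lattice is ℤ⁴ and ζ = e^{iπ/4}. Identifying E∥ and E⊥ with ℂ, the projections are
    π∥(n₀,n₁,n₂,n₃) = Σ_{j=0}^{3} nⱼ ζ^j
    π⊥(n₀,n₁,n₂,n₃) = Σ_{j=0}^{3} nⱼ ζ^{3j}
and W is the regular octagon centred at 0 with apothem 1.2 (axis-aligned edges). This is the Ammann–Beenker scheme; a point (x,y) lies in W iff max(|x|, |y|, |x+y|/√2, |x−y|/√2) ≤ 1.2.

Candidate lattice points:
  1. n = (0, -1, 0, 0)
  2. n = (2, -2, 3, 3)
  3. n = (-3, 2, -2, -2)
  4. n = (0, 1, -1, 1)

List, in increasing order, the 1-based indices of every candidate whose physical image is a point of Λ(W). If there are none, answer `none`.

Internal map: ζ^{3j} for j=0..3 gives (1,0), (−√2/2,√2/2), (0,−1), (√2/2,√2/2).
candidate 1: n = (0, -1, 0, 0) → π⊥ ≈ (+0.7071, -0.7071); max(|x|,|y|,|x±y|/√2) = 1.0000 ≤ 1.2 ⇒ ∈ W
candidate 2: n = (2, -2, 3, 3) → π⊥ ≈ (+5.5355, -2.2929); max(|x|,|y|,|x±y|/√2) = 5.5355 > 1.2 ⇒ ∉ W
candidate 3: n = (-3, 2, -2, -2) → π⊥ ≈ (-5.8284, +2.0000); max(|x|,|y|,|x±y|/√2) = 5.8284 > 1.2 ⇒ ∉ W
candidate 4: n = (0, 1, -1, 1) → π⊥ ≈ (+0.0000, +2.4142); max(|x|,|y|,|x±y|/√2) = 2.4142 > 1.2 ⇒ ∉ W

1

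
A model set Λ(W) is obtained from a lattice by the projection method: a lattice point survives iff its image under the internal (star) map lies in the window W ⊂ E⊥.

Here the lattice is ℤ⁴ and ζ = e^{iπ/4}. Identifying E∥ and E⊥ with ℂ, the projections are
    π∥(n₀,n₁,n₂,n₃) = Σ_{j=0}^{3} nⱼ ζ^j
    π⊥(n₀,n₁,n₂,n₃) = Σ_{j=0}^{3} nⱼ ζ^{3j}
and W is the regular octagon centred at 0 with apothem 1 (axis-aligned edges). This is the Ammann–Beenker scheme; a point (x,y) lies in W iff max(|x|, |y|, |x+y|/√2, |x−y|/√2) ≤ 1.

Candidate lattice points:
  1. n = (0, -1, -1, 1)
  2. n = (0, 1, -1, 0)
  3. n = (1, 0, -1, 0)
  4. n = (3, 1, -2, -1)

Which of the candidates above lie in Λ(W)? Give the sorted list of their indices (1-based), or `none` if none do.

none

Internal map: ζ^{3j} for j=0..3 gives (1,0), (−√2/2,√2/2), (0,−1), (√2/2,√2/2).
candidate 1: n = (0, -1, -1, 1) → π⊥ ≈ (+1.41421, +1.00000); max(|x|,|y|,|x±y|/√2) = 1.70711 > 1 ⇒ ∉ W
candidate 2: n = (0, 1, -1, 0) → π⊥ ≈ (-0.70711, +1.70711); max(|x|,|y|,|x±y|/√2) = 1.70711 > 1 ⇒ ∉ W
candidate 3: n = (1, 0, -1, 0) → π⊥ ≈ (+1.00000, +1.00000); max(|x|,|y|,|x±y|/√2) = 1.41421 > 1 ⇒ ∉ W
candidate 4: n = (3, 1, -2, -1) → π⊥ ≈ (+1.58579, +2.00000); max(|x|,|y|,|x±y|/√2) = 2.53553 > 1 ⇒ ∉ W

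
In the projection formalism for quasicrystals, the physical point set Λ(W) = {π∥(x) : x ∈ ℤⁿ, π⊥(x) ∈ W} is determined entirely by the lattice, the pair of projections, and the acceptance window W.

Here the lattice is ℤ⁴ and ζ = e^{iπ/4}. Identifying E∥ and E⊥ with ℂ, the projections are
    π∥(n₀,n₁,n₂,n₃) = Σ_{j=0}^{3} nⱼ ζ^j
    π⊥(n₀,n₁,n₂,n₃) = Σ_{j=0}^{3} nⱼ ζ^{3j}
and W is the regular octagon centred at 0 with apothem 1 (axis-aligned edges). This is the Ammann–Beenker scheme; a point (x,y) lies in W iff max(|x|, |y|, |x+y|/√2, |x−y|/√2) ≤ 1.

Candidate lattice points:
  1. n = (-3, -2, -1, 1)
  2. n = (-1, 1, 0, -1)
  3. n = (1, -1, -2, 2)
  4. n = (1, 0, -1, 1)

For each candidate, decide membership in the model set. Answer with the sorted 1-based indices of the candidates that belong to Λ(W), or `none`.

π⊥(n) = n₀ + n₁ζ³ + n₂ζ⁶ + n₃ζ⁹ where ζ = e^{iπ/4}.
#1 (-3, -2, -1, 1): internal (-0.8787, 0.2929); octagon support 0.8787 vs apothem 1 → ∈ W
#2 (-1, 1, 0, -1): internal (-2.4142, 0.0000); octagon support 2.4142 vs apothem 1 → ∉ W
#3 (1, -1, -2, 2): internal (3.1213, 2.7071); octagon support 4.1213 vs apothem 1 → ∉ W
#4 (1, 0, -1, 1): internal (1.7071, 1.7071); octagon support 2.4142 vs apothem 1 → ∉ W

1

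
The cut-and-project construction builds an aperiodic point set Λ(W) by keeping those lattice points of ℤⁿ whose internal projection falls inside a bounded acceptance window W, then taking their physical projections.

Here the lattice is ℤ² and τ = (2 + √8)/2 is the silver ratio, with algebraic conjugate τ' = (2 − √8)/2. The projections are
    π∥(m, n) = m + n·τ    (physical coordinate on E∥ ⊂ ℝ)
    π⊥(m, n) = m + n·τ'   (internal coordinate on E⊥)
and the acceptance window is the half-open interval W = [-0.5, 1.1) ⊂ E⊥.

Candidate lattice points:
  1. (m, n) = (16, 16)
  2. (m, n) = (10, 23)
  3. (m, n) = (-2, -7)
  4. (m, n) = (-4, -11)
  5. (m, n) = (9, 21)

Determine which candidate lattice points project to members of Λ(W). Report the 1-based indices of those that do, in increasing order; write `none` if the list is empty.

2, 3, 4, 5

Numerically τ ≈ 2.41421 and τ' = −1/τ ≈ -0.41421.
#1 (16,16): internal coord 16 + (16)·τ' = +9.37258; +9.37258 ∉ [-0.5, 1.1) → out
#2 (10,23): internal coord 10 + (23)·τ' = +0.47309; +0.47309 ∈ [-0.5, 1.1) → IN Λ
#3 (-2,-7): internal coord -2 + (-7)·τ' = +0.89949; +0.89949 ∈ [-0.5, 1.1) → IN Λ
#4 (-4,-11): internal coord -4 + (-11)·τ' = +0.55635; +0.55635 ∈ [-0.5, 1.1) → IN Λ
#5 (9,21): internal coord 9 + (21)·τ' = +0.30152; +0.30152 ∈ [-0.5, 1.1) → IN Λ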